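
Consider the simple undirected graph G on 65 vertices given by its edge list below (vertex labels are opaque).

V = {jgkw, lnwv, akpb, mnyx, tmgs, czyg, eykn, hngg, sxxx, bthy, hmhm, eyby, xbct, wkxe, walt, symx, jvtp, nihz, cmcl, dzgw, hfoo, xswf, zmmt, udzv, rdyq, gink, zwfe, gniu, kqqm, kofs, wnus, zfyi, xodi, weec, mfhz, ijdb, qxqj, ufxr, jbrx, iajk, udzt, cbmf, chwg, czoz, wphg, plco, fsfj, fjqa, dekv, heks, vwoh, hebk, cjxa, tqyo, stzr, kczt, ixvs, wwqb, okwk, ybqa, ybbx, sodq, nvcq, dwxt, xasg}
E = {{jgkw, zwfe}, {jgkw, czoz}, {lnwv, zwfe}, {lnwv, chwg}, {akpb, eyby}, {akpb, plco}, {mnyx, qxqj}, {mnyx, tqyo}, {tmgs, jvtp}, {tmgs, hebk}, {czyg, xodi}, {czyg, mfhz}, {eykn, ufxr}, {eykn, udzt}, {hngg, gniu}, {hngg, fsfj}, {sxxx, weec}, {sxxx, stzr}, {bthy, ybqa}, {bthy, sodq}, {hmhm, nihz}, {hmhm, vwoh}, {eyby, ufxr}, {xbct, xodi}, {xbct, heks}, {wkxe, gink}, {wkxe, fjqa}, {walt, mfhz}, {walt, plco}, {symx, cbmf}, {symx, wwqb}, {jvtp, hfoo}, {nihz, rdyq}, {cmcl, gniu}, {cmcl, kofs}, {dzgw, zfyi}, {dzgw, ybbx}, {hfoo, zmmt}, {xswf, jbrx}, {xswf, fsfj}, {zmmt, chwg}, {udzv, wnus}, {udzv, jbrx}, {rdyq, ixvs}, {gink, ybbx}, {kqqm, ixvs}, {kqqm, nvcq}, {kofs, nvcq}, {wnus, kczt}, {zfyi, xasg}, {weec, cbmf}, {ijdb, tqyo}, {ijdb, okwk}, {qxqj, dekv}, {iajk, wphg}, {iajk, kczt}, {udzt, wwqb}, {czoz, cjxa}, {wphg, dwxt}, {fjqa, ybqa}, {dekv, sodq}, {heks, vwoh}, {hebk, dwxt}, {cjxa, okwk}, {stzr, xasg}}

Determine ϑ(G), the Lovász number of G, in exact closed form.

deg(jvtp) = 2; N(jvtp) = {tmgs, hfoo}.
deg(czoz) = 2; N(czoz) = {jgkw, cjxa}.
deg(cjxa) = 2; N(cjxa) = {czoz, okwk}.
deg(akpb) = 2; N(akpb) = {eyby, plco}.
deg(v) = 2 for all v (|V|=65); the odd cycle C_{65}.
A has 33 distinct eigenvalues ≈ [2.0, 1.991, 1.963, 1.916, 1.852, 1.771, 1.673, 1.559, 1.431, 1.29, 1.136, 0.972, 0.799, 0.618, 0.432, 0.241, 0.048, -0.145, -0.337, -0.525, -0.709, -0.886, -1.055, -1.214, -1.362, -1.497, -1.618, -1.724, -1.814, -1.887, -1.942, -1.979, -1.998].
Lovász: ϑ = −65(-2*cos(pi/65))/(2+-(-1)*2*cos(pi/65)) = 65*cos(pi/65)/(cos(pi/65) + 1).
ϑ(G) ≈ 32.4810126.
Lovász sandwich 32 ≤ 65*cos(pi/65)/(cos(pi/65) + 1) ≤ 33: both strict.

65*cos(pi/65)/(cos(pi/65) + 1)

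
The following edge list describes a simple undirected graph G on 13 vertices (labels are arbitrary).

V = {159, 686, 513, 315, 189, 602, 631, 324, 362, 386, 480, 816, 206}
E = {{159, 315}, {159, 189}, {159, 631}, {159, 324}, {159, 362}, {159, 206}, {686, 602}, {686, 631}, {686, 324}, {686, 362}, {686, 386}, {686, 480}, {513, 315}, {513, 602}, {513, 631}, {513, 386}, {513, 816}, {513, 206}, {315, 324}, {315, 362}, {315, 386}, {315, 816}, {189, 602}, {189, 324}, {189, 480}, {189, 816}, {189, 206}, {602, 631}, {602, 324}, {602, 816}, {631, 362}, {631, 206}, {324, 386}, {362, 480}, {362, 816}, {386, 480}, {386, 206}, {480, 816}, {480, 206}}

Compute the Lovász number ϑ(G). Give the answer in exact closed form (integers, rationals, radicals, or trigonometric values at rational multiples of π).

sqrt(13)

deg(602) = 6; N(602) = {686, 513, 189, 631, 324, 816}.
Vertex 315 has 6 neighbors: 159, 513, 324, 362, 386, 816.
deg(631) = 6; N(631) = {159, 686, 513, 602, 362, 206}.
N(816) = {513, 315, 189, 602, 362, 480}, |N(816)| = 6.
6-regular, N=13; Paley(13): SR with (k,λ,μ)=(6,2,3).
spec(A) ≈ [6.0, 1.302776, -2.302776] (distinct, 6 d.p.).
−13·(-sqrt(13)/2 - 1/2) / ((6)−(-sqrt(13)/2 - 1/2)) = sqrt(13) = ϑ(G).
ϑ(G) ≈ 3.6056.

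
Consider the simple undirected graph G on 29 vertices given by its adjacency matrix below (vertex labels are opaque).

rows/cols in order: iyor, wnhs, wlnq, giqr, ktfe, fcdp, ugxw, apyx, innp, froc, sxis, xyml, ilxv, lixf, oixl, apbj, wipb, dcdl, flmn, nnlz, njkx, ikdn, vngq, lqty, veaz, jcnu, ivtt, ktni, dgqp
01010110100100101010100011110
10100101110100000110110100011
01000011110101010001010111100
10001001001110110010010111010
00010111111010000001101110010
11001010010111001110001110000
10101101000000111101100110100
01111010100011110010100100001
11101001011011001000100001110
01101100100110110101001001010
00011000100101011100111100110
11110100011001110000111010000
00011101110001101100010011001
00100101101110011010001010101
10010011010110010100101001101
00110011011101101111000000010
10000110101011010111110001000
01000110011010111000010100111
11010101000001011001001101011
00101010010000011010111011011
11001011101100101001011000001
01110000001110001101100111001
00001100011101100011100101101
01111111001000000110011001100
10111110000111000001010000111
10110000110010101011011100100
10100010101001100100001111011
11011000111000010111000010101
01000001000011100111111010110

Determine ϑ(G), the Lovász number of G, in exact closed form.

Vertex lixf has 14 neighbors: wlnq, fcdp, apyx, innp, sxis, xyml, ilxv, apbj, wipb, flmn, vngq, veaz, ivtt, dgqp.
Vertex apyx has 14 neighbors: wnhs, wlnq, giqr, ktfe, ugxw, innp, ilxv, lixf, oixl, apbj, flmn, njkx, lqty, dgqp.
deg(ugxw) = 14; N(ugxw) = {iyor, wlnq, ktfe, fcdp, apyx, oixl, apbj, wipb, dcdl, nnlz, njkx, lqty, veaz, ivtt}.
Vertex ilxv has 14 neighbors: giqr, ktfe, fcdp, apyx, innp, froc, lixf, oixl, wipb, dcdl, ikdn, veaz, jcnu, dgqp.
Every vertex has degree 14 (N=29); SR(29,14,6,7) — a Paley graph.
Distinct eigenvalues (to 5 d.p.): [14.0, 2.19258, -3.19258].
Lovász: ϑ = −29(-sqrt(29)/2 - 1/2)/(14+-(-sqrt(29)/2 - 1/2)) = sqrt(29).
Numerically 5.3851648.

sqrt(29)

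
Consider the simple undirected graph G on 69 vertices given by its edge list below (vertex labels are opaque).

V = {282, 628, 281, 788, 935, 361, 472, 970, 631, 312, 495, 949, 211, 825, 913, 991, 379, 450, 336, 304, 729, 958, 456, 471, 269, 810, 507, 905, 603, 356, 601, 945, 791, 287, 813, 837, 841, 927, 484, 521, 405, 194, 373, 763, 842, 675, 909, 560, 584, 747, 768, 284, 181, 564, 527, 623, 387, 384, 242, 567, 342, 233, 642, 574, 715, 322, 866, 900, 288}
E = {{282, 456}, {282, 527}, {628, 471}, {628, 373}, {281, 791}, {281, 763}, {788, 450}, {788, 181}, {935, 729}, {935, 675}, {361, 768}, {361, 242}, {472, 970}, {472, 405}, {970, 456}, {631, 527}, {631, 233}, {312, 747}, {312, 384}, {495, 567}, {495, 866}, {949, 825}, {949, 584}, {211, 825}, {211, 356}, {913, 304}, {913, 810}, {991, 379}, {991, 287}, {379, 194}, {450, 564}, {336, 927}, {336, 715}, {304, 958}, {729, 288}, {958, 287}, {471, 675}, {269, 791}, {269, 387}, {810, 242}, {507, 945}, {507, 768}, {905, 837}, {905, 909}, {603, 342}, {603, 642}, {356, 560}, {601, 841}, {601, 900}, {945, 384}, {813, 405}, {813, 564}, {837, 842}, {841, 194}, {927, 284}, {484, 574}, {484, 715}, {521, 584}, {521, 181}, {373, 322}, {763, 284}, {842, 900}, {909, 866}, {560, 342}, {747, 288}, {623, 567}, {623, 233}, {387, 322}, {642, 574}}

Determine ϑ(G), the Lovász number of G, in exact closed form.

N(601) = {841, 900}, |N(601)| = 2.
deg(810) = 2; N(810) = {913, 242}.
Vertex 763 has 2 neighbors: 281, 284.
deg(484) = 2; N(484) = {574, 715}.
deg(v) = 2 for all v (|V|=69); connected 2-regular on 69 ⇒ C_{69}.
The 35 distinct eigenvalues: [2.0, 1.99171, 1.96692, 1.92583, 1.86879, 1.79626, 1.70884, 1.60726, 1.49237, 1.36511, 1.22653, 1.0778, 0.92013, 0.75484, 0.58329, 0.40691, 0.22716, 0.04553, -0.13648, -0.31737, -0.49562, -0.66976, -0.83835, -1.0, -1.15336, -1.29716, -1.43022, -1.55142, -1.65977, -1.75437, -1.83442, -1.89928, -1.9484, -1.98137, -1.99793].
Lovász (edge-transitive): ϑ = −69·(-2*cos(pi/69))/((2)−(-2*cos(pi/69))) = 69*cos(pi/69)/(cos(pi/69) + 1).
ϑ(G) ≈ 34.482114103.
Sandwich: α(G)=34 ≤ ϑ(G)=69*cos(pi/69)/(cos(pi/69) + 1) ≤ χ(Ḡ)=35 (both strict).

69*cos(pi/69)/(cos(pi/69) + 1)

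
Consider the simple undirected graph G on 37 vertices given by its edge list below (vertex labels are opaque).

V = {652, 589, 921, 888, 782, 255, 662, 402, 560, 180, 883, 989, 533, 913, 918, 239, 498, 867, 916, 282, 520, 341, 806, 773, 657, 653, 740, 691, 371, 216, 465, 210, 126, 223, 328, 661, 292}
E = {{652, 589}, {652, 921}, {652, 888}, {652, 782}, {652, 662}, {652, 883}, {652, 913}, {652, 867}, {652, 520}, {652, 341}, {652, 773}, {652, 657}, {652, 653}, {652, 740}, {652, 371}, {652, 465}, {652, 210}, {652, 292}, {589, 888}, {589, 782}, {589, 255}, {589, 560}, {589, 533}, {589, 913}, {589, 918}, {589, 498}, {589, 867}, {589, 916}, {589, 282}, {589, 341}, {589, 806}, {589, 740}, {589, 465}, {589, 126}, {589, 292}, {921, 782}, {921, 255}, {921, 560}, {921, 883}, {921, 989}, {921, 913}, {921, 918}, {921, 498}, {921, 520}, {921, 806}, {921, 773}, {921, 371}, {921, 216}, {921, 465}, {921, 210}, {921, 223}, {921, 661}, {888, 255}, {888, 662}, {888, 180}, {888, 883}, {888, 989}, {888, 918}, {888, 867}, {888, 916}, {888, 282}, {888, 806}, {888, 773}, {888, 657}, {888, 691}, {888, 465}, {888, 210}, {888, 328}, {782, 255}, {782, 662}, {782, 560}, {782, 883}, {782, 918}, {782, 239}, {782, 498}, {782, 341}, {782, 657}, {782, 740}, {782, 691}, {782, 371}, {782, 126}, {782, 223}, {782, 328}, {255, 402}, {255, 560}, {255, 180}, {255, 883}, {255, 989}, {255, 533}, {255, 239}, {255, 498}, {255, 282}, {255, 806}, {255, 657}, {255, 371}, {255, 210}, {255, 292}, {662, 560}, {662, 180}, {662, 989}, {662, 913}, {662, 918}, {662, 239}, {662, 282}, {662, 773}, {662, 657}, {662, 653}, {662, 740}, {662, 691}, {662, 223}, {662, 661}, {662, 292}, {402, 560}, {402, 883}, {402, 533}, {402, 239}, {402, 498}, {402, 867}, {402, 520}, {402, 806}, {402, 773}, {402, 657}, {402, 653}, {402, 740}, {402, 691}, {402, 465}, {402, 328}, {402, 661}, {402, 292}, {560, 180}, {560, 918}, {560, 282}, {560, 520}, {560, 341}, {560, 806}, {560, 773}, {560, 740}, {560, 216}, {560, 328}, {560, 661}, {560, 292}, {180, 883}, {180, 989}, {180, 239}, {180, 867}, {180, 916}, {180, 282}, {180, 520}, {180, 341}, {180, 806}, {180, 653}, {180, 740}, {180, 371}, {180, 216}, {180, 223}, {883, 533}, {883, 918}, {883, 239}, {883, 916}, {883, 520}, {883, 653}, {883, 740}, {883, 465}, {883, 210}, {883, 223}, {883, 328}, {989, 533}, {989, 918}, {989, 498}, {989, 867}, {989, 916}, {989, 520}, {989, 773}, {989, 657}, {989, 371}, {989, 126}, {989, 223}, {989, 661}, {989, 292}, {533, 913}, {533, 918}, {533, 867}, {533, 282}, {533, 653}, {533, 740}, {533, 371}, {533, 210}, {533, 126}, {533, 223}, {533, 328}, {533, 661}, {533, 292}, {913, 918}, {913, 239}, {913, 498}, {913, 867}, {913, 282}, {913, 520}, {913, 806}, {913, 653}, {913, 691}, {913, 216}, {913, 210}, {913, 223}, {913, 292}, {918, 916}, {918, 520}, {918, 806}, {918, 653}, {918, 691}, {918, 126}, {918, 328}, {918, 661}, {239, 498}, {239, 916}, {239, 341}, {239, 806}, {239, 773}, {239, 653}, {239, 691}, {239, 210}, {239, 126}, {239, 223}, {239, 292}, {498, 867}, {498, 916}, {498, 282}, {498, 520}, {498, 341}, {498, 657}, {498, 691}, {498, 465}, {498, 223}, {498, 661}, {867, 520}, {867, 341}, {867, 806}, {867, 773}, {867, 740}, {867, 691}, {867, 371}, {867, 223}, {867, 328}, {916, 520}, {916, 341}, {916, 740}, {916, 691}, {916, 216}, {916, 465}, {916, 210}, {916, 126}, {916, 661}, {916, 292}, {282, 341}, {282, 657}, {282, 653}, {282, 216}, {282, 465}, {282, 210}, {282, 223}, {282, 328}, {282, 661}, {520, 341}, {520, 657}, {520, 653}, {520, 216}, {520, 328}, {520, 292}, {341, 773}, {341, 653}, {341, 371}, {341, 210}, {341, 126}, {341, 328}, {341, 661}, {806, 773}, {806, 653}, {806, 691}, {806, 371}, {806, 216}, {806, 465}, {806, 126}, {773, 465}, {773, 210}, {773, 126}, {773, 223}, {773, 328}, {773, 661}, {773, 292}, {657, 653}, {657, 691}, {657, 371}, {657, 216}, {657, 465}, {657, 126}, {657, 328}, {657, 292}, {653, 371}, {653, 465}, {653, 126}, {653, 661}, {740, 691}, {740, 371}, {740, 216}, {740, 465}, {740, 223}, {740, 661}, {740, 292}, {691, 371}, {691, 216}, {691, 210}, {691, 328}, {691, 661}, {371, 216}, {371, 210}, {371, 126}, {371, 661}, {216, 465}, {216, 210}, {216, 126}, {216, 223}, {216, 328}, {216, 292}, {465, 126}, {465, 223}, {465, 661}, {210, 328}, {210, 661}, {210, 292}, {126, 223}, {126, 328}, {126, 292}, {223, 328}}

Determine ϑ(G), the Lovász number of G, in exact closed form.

Vertex 498 has 18 neighbors: 589, 921, 782, 255, 402, 989, 913, 239, 867, 916, 282, 520, 341, 657, 691, 465, 223, 661.
deg(589) = 18; N(589) = {652, 888, 782, 255, 560, 533, 913, 918, 498, 867, 916, 282, 341, 806, 740, 465, 126, 292}.
deg(402) = 18; N(402) = {255, 560, 883, 533, 239, 498, 867, 520, 806, 773, 657, 653, 740, 691, 465, 328, 661, 292}.
deg(916) = 18; N(916) = {589, 888, 180, 883, 989, 918, 239, 498, 520, 341, 740, 691, 216, 465, 210, 126, 661, 292}.
Every vertex has degree 18 (N=37); SR(37,18,8,9) — a Paley graph.
A has 3 distinct eigenvalues ≈ [18.0, 2.541, -3.541].
−37·(-sqrt(37)/2 - 1/2) / ((18)−(-sqrt(37)/2 - 1/2)) = sqrt(37) = ϑ(G).
ϑ(G) ≈ 6.082762530.

sqrt(37)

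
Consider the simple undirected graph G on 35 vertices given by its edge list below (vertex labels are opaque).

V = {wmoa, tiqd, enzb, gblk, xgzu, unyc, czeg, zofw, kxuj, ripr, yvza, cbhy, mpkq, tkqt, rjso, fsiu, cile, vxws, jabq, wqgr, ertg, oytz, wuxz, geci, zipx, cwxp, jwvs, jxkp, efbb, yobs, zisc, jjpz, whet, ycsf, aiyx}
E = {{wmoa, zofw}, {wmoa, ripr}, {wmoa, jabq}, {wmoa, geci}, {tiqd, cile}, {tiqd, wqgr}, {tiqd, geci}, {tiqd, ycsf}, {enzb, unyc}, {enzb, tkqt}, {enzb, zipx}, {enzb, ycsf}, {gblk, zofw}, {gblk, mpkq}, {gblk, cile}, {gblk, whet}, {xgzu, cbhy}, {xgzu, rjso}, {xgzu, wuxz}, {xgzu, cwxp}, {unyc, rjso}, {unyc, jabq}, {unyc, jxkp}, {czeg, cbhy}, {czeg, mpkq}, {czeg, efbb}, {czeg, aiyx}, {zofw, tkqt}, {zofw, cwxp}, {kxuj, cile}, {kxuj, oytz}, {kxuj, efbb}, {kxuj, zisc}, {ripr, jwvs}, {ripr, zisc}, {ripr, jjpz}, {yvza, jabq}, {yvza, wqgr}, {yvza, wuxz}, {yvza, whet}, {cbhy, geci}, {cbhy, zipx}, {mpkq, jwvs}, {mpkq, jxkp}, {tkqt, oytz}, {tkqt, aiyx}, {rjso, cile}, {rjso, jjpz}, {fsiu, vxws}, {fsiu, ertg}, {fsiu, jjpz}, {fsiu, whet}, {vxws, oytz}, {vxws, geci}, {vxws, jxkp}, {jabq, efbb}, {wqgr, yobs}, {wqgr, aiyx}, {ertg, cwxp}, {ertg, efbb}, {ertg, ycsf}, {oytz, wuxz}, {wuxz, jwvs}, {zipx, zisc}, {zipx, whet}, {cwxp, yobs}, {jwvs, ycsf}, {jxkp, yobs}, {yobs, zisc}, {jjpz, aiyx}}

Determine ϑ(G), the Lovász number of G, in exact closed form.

N(geci) = {wmoa, tiqd, cbhy, vxws}, |N(geci)| = 4.
Vertex aiyx has 4 neighbors: czeg, tkqt, wqgr, jjpz.
N(ripr) = {wmoa, jwvs, zisc, jjpz}, |N(ripr)| = 4.
deg(kxuj) = 4; N(kxuj) = {cile, oytz, efbb, zisc}.
G on 35 vertices is 4-regular; Kneser-type, 3-subsets of [7].
spec(A) ≈ [4.0, 2.0, -1.0, -3.0] (distinct, 6 d.p.).
λ_max=4, λ_min=-3; ϑ = −35·λ_min/(λ_max−λ_min) = 15.
= 15.0000… (decimal).

15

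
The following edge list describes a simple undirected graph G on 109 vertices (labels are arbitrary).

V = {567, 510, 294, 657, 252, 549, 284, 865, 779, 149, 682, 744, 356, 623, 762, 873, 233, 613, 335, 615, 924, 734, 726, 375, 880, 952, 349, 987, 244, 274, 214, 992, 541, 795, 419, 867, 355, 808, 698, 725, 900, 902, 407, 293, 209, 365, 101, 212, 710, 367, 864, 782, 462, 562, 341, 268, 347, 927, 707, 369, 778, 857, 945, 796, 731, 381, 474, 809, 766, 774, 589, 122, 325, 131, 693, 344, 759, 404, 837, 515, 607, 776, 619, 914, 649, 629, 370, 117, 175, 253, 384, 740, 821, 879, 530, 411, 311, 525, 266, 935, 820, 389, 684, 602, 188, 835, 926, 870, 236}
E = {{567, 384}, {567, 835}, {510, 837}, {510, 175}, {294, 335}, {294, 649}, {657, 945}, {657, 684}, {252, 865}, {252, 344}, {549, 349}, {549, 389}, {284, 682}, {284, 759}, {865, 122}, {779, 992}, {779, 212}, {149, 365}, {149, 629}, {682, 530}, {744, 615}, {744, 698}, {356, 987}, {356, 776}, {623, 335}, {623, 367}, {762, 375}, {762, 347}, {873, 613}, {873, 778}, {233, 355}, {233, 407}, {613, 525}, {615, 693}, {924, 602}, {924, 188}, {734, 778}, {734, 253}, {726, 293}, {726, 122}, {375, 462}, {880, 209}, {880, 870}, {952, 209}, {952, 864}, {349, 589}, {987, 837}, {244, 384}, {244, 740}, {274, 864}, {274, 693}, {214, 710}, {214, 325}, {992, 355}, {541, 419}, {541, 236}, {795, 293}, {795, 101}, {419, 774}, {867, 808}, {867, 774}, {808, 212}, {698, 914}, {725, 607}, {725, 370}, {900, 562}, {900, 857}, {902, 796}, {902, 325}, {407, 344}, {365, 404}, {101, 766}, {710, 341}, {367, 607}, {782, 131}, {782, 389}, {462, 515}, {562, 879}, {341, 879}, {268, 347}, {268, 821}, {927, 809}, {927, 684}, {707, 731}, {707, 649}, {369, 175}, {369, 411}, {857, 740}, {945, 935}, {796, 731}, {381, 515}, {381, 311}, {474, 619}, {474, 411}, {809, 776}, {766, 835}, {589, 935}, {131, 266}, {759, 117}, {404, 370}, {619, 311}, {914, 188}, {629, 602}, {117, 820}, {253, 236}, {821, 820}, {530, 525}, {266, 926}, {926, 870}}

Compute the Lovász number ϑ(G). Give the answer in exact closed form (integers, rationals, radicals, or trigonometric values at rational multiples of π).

Vertex 927 has 2 neighbors: 809, 684.
Vertex 370 has 2 neighbors: 725, 404.
Vertex 657 has 2 neighbors: 945, 684.
N(776) = {356, 809}, |N(776)| = 2.
109-vertex 2-regular graph: connected 2-regular on 109 ⇒ C_{109}.
The 55 distinct eigenvalues: [2.0, 1.9967, 1.9867, 1.9702, 1.9471, 1.9175, 1.8816, 1.8394, 1.7911, 1.7368, 1.6768, 1.6112, 1.5403, 1.4642, 1.3833, 1.2978, 1.208, 1.1141, 1.0166, 0.9157, 0.8117, 0.7051, 0.5961, 0.4851, 0.3725, 0.2587, 0.144, 0.0288, -0.0864, -0.2014, -0.3157, -0.429, -0.5408, -0.6508, -0.7587, -0.8641, -0.9665, -1.0658, -1.1615, -1.2534, -1.3411, -1.4244, -1.5029, -1.5764, -1.6447, -1.7075, -1.7647, -1.816, -1.8612, -1.9003, -1.9331, -1.9594, -1.9793, -1.9925, -1.9992].
ϑ = −N·λ_min/(λ_max−λ_min) = −109·(-2*cos(pi/109))/(2−(-2*cos(pi/109))) = 109*cos(pi/109)/(cos(pi/109) + 1).
Numerically 54.488680.
α=54, χ(Ḡ)=55; ϑ=109*cos(pi/109)/(cos(pi/109) + 1) lies between (both strict).

109*cos(pi/109)/(cos(pi/109) + 1)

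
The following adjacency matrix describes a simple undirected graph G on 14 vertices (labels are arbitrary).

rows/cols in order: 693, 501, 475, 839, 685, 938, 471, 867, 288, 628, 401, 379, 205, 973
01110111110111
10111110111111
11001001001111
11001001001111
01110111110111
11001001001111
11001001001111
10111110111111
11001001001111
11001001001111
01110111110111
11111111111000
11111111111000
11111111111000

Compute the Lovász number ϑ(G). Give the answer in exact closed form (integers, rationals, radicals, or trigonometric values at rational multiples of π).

Vertex 501 has 12 neighbors: 693, 475, 839, 685, 938, 471, 288, 628, 401, 379, 205, 973.
deg(379) = 11; N(379) = {693, 501, 475, 839, 685, 938, 471, 867, 288, 628, 401}.
deg(693) = 11; N(693) = {501, 475, 839, 938, 471, 867, 288, 628, 379, 205, 973}.
deg(628) = 8; N(628) = {693, 501, 685, 867, 401, 379, 205, 973}.
4 parts of sizes [6, 3, 3, 2]; α(G) = 6 = ϑ (perfect).
Numerically 6.000000000.
Check 6 ≤ 6 ≤ 6: collapsed.

6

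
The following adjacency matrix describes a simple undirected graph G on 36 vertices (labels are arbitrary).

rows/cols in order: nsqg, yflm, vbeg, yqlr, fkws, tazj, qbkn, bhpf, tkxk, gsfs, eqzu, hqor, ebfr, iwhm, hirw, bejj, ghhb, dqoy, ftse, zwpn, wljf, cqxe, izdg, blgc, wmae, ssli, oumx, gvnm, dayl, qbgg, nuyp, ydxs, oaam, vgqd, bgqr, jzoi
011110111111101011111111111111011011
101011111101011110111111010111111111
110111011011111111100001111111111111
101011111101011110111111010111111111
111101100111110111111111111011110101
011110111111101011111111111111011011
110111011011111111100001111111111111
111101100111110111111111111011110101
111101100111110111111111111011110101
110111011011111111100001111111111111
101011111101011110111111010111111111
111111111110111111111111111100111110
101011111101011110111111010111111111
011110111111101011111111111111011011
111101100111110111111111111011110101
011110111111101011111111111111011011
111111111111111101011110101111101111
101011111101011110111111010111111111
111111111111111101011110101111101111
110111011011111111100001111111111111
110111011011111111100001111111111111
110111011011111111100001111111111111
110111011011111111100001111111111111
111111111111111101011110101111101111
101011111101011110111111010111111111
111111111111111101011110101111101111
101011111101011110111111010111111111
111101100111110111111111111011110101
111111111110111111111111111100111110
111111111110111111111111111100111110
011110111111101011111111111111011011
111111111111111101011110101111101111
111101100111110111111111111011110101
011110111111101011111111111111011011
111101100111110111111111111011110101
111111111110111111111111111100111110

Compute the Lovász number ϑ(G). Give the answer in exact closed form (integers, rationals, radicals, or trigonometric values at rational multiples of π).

N(ebfr) = {nsqg, vbeg, fkws, tazj, qbkn, bhpf, tkxk, gsfs, hqor, iwhm, hirw, bejj, ghhb, ftse, zwpn, wljf, cqxe, izdg, blgc, ssli, gvnm, dayl, qbgg, nuyp, ydxs, oaam, vgqd, bgqr, jzoi}, |N(ebfr)| = 29.
deg(dayl) = 32; N(dayl) = {nsqg, yflm, vbeg, yqlr, fkws, tazj, qbkn, bhpf, tkxk, gsfs, eqzu, ebfr, iwhm, hirw, bejj, ghhb, dqoy, ftse, zwpn, wljf, cqxe, izdg, blgc, wmae, ssli, oumx, gvnm, nuyp, ydxs, oaam, vgqd, bgqr}.
N(nsqg) = {yflm, vbeg, yqlr, fkws, qbkn, bhpf, tkxk, gsfs, eqzu, hqor, ebfr, hirw, ghhb, dqoy, ftse, zwpn, wljf, cqxe, izdg, blgc, wmae, ssli, oumx, gvnm, dayl, qbgg, ydxs, oaam, bgqr, jzoi}, |N(nsqg)| = 30.
deg(hirw) = 29; N(hirw) = {nsqg, yflm, vbeg, yqlr, tazj, qbkn, gsfs, eqzu, hqor, ebfr, iwhm, bejj, ghhb, dqoy, ftse, zwpn, wljf, cqxe, izdg, blgc, wmae, ssli, oumx, dayl, qbgg, nuyp, ydxs, vgqd, jzoi}.
6 parts of sizes [7, 7, 7, 6, 5, 4]; α(G) = 7 = ϑ (perfect).
≈ 7.000000000 (to 9 d.p.).
Sandwich: α(G)=7 ≤ ϑ(G)=7 ≤ χ(Ḡ)=7 (collapsed).

7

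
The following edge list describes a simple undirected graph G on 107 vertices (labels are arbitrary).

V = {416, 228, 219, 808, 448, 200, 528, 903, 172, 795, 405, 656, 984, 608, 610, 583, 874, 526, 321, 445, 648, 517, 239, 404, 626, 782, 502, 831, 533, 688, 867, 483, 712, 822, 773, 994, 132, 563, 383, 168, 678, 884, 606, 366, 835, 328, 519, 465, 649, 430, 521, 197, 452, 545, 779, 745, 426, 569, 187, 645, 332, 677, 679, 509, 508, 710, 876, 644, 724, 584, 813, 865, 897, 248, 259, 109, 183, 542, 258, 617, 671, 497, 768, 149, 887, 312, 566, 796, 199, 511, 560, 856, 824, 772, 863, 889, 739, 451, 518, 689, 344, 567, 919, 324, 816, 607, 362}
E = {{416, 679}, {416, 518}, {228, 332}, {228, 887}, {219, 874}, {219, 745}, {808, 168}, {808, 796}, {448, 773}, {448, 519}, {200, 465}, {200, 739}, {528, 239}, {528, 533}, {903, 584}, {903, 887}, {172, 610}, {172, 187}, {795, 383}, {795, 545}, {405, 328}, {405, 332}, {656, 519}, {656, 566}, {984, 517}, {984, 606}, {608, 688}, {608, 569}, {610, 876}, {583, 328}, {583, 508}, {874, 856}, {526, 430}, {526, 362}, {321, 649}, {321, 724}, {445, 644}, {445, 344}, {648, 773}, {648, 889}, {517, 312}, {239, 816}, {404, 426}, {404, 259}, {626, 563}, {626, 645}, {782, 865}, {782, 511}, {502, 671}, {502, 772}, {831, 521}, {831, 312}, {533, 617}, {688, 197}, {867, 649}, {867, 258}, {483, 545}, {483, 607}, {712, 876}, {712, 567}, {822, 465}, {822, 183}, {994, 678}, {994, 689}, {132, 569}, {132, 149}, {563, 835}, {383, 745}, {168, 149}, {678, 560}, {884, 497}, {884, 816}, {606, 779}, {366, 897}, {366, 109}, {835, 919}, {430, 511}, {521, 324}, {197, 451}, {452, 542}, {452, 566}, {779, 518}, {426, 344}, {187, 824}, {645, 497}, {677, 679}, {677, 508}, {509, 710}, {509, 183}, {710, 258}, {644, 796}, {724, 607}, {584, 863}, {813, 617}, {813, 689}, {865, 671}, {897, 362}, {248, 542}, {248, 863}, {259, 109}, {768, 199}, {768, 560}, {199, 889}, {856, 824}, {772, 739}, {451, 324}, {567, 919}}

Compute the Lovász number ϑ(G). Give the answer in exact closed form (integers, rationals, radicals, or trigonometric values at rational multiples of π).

107*cos(pi/107)/(cos(pi/107) + 1)

deg(312) = 2; N(312) = {517, 831}.
Vertex 545 has 2 neighbors: 795, 483.
N(773) = {448, 648}, |N(773)| = 2.
Vertex 772 has 2 neighbors: 502, 739.
Every vertex has degree 2 (N=107); the odd cycle C_{107}.
spec(A) ≈ [2.0, 1.9966, 1.9862, 1.969, 1.9451, 1.9144, 1.8771, 1.8334, 1.7833, 1.7271, 1.665, 1.5971, 1.5237, 1.445, 1.3614, 1.273, 1.1803, 1.0835, 0.983, 0.8791, 0.7721, 0.6625, 0.5506, 0.4369, 0.3216, 0.2052, 0.0881, -0.0294, -0.1467, -0.2635, -0.3794, -0.494, -0.6069, -0.7176, -0.826, -0.9314, -1.0337, -1.1324, -1.2272, -1.3178, -1.4038, -1.485, -1.561, -1.6317, -1.6968, -1.756, -1.8092, -1.8561, -1.8966, -1.9306, -1.9579, -1.9785, -1.9922, -1.9991] (distinct, 4 d.p.).
Lovász: ϑ = −107(-2*cos(pi/107))/(2+-(-1)*2*cos(pi/107)) = 107*cos(pi/107)/(cos(pi/107) + 1).
Numerically 53.48847.
Sandwich: α(G)=53 ≤ ϑ(G)=107*cos(pi/107)/(cos(pi/107) + 1) ≤ χ(Ḡ)=54 (both strict).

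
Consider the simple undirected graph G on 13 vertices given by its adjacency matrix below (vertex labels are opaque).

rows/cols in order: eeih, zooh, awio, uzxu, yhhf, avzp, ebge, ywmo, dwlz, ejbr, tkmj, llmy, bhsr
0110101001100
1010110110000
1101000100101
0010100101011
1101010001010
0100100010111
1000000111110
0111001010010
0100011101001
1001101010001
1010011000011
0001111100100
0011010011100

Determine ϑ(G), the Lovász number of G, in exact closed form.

N(ebge) = {eeih, ywmo, dwlz, ejbr, tkmj, llmy}, |N(ebge)| = 6.
N(yhhf) = {eeih, zooh, uzxu, avzp, ejbr, llmy}, |N(yhhf)| = 6.
N(bhsr) = {awio, uzxu, avzp, dwlz, ejbr, tkmj}, |N(bhsr)| = 6.
Vertex avzp has 6 neighbors: zooh, yhhf, dwlz, tkmj, llmy, bhsr.
6-regular, N=13; Paley(13): SR with (k,λ,μ)=(6,2,3).
A has 3 distinct eigenvalues ≈ [6.0, 1.3028, -2.3028].
ϑ = −N·λ_min/(λ_max−λ_min) = −13·(-sqrt(13)/2 - 1/2)/(6−(-sqrt(13)/2 - 1/2)) = sqrt(13).
≈ 3.60555128 (to 8 d.p.).

sqrt(13)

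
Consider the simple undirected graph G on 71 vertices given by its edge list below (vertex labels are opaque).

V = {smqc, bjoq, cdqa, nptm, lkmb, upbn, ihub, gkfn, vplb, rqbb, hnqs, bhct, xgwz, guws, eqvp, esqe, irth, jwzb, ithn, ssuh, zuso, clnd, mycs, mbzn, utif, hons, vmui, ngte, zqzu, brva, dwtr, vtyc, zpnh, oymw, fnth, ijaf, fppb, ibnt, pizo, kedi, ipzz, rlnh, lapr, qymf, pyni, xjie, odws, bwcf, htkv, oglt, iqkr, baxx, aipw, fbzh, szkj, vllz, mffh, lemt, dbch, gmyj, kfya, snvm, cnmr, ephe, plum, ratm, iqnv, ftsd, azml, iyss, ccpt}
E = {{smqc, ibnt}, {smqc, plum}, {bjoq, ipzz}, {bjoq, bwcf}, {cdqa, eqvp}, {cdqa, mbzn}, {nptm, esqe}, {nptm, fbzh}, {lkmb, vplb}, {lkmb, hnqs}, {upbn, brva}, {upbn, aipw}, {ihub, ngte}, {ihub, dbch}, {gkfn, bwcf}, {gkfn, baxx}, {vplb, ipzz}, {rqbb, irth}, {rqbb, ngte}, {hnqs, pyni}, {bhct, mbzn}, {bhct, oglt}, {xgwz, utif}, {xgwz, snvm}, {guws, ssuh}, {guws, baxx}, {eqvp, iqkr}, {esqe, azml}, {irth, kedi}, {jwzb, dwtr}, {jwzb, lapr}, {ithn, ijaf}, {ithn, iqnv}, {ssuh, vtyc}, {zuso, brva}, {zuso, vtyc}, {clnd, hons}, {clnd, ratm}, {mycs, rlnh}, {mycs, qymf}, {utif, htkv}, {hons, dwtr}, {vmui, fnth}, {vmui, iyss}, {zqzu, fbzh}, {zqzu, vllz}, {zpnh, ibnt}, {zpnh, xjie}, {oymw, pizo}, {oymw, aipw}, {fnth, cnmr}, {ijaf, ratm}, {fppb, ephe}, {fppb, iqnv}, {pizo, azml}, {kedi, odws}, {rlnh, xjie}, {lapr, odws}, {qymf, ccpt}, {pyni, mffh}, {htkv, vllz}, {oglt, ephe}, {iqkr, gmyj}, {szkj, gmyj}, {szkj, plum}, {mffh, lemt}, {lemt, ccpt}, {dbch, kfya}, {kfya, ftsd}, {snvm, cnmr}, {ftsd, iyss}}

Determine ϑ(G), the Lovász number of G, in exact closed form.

Vertex vmui has 2 neighbors: fnth, iyss.
N(ithn) = {ijaf, iqnv}, |N(ithn)| = 2.
N(aipw) = {upbn, oymw}, |N(aipw)| = 2.
Vertex cnmr has 2 neighbors: fnth, snvm.
deg(v) = 2 for all v (|V|=71); the odd cycle C_{71}.
The 36 distinct eigenvalues: [2.0, 1.9922, 1.9688, 1.9299, 1.876, 1.8074, 1.7246, 1.6284, 1.5194, 1.3985, 1.2666, 1.1249, 0.9743, 0.8162, 0.6516, 0.4819, 0.3085, 0.1326, -0.0442, -0.2208, -0.3956, -0.5673, -0.7346, -0.8961, -1.0507, -1.1969, -1.3339, -1.4604, -1.5754, -1.6781, -1.7677, -1.8435, -1.9048, -1.9513, -1.9824, -1.998].
ϑ = −N·λ_min/(λ_max−λ_min) = −71·(-2*cos(pi/71))/(2−(-2*cos(pi/71))) = 71*cos(pi/71)/(cos(pi/71) + 1).
≈ 35.48261826 (to 8 d.p.).
Lovász sandwich 35 ≤ 71*cos(pi/71)/(cos(pi/71) + 1) ≤ 36: both strict.

71*cos(pi/71)/(cos(pi/71) + 1)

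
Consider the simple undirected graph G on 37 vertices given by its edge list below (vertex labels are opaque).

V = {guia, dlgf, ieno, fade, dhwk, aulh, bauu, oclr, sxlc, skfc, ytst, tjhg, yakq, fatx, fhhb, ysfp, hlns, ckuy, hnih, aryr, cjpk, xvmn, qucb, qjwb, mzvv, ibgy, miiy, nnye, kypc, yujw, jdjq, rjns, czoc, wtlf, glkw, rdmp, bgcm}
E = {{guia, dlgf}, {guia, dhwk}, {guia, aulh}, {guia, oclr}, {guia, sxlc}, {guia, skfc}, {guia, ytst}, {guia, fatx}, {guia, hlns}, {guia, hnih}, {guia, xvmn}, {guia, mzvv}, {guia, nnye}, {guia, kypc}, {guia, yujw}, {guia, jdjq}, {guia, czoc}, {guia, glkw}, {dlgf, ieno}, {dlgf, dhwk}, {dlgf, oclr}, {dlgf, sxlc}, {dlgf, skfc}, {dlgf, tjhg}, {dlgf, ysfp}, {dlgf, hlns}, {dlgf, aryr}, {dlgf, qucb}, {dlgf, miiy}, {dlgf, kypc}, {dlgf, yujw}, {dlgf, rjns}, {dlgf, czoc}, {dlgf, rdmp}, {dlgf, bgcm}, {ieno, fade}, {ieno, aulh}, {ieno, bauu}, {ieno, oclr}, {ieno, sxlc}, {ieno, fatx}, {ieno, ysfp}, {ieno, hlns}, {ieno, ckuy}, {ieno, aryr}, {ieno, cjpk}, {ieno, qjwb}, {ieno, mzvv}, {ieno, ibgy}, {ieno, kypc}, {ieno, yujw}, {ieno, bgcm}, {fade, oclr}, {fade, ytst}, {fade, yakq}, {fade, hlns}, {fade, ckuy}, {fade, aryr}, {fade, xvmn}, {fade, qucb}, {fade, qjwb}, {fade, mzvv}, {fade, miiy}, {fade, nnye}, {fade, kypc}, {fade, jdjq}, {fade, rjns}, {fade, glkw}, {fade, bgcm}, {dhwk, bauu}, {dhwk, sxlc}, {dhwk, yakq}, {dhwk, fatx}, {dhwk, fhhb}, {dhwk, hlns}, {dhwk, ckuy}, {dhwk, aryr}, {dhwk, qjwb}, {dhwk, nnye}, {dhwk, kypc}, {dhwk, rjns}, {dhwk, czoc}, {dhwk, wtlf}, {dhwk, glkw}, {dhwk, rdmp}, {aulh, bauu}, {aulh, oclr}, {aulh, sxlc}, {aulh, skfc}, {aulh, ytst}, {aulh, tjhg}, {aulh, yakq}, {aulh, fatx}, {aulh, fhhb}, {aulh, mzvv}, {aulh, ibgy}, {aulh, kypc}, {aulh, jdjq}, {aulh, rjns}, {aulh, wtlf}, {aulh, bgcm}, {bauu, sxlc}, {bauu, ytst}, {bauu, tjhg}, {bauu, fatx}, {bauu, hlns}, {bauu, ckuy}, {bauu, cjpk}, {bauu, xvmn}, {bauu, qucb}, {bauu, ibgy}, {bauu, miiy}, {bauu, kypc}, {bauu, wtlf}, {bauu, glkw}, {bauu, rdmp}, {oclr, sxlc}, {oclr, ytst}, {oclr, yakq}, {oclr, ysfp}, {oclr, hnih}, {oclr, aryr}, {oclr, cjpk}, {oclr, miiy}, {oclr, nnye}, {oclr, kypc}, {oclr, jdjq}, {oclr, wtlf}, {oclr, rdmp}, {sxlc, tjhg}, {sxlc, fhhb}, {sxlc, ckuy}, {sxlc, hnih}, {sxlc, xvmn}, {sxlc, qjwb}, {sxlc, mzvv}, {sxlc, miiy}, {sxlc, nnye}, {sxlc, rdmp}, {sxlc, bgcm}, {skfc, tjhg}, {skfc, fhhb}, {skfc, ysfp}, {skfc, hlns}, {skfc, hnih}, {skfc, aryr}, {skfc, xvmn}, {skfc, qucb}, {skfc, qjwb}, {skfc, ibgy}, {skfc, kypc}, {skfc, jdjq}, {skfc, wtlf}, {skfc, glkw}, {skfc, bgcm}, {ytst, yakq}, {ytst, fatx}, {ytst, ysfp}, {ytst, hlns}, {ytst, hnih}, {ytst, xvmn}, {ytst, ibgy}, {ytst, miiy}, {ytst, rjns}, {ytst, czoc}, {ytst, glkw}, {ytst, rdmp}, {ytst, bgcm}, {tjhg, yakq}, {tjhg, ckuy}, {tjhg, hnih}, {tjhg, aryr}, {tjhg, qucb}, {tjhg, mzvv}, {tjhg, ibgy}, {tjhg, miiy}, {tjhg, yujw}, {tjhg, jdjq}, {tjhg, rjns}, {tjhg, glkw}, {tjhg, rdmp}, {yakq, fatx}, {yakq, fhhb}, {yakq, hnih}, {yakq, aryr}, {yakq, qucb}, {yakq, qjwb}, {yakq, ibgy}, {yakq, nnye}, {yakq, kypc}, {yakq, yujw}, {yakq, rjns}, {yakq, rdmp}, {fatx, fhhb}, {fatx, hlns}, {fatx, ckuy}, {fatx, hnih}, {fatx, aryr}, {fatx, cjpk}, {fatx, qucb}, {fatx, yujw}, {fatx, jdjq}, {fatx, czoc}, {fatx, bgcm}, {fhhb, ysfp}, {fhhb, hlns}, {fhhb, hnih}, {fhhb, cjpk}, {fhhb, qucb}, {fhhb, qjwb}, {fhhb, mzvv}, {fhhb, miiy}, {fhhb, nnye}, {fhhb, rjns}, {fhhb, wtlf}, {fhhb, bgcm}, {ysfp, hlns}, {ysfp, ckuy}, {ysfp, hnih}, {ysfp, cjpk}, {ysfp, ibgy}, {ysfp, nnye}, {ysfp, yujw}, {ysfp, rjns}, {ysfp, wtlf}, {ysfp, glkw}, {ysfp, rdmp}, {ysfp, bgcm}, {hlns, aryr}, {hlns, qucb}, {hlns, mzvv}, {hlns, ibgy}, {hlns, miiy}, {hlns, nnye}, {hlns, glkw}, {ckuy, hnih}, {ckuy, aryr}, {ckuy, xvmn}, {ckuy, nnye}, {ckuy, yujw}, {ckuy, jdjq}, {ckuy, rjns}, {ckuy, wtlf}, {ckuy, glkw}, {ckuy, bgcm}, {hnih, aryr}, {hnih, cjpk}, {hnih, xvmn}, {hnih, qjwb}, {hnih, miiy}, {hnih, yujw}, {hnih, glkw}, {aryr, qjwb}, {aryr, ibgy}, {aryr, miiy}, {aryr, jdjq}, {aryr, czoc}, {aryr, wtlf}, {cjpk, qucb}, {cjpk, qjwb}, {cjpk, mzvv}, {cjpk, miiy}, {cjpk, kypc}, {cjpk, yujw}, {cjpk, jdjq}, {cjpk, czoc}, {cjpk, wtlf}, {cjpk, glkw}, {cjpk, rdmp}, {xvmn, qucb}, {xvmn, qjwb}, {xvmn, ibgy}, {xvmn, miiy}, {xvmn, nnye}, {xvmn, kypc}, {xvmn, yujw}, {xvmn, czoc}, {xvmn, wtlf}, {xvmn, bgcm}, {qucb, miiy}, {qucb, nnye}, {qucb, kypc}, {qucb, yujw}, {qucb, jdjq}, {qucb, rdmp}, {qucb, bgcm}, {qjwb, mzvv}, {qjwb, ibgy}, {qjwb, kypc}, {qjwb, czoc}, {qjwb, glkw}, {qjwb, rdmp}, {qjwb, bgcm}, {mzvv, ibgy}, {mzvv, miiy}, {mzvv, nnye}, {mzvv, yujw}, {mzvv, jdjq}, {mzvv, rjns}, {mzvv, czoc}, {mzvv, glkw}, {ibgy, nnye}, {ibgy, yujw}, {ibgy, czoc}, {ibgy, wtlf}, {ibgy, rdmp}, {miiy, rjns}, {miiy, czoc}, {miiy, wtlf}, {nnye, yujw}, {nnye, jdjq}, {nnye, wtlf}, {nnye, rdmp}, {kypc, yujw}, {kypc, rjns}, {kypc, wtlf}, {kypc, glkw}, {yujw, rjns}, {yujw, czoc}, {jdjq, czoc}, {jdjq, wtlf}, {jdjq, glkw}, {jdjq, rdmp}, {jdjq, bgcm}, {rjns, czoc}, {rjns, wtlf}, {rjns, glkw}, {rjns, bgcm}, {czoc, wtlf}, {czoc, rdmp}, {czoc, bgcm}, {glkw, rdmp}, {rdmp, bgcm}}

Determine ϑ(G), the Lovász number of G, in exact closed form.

N(skfc) = {guia, dlgf, aulh, tjhg, fhhb, ysfp, hlns, hnih, aryr, xvmn, qucb, qjwb, ibgy, kypc, jdjq, wtlf, glkw, bgcm}, |N(skfc)| = 18.
N(qjwb) = {ieno, fade, dhwk, sxlc, skfc, yakq, fhhb, hnih, aryr, cjpk, xvmn, mzvv, ibgy, kypc, czoc, glkw, rdmp, bgcm}, |N(qjwb)| = 18.
deg(ytst) = 18; N(ytst) = {guia, fade, aulh, bauu, oclr, yakq, fatx, ysfp, hlns, hnih, xvmn, ibgy, miiy, rjns, czoc, glkw, rdmp, bgcm}.
Vertex ckuy has 18 neighbors: ieno, fade, dhwk, bauu, sxlc, tjhg, fatx, ysfp, hnih, aryr, xvmn, nnye, yujw, jdjq, rjns, wtlf, glkw, bgcm.
Every vertex has degree 18 (N=37); strongly regular (37,18,8,9).
A has 3 distinct eigenvalues ≈ [18.0, 2.541381, -3.541381].
ϑ = −N·λ_min/(λ_max−λ_min) = −37·(-sqrt(37)/2 - 1/2)/(18−(-sqrt(37)/2 - 1/2)) = sqrt(37).
= 6.082762530… (decimal).

sqrt(37)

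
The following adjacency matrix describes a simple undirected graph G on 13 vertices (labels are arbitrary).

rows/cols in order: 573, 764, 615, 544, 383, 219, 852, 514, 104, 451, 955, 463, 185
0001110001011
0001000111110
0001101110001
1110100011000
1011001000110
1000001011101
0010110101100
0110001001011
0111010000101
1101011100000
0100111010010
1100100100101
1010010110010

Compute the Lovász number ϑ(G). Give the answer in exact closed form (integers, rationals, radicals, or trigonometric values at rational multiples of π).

N(764) = {544, 514, 104, 451, 955, 463}, |N(764)| = 6.
Vertex 104 has 6 neighbors: 764, 615, 544, 219, 955, 185.
N(451) = {573, 764, 544, 219, 852, 514}, |N(451)| = 6.
deg(573) = 6; N(573) = {544, 383, 219, 451, 463, 185}.
Every vertex has degree 6 (N=13); strongly regular (13,6,2,3).
The 3 distinct eigenvalues: [6.0, 1.303, -2.303].
With N=13: ϑ(G) = 13·(-(-sqrt(13)/2 - 1/2))/(6−(-sqrt(13)/2 - 1/2)) = sqrt(13).
≈ 3.6056 (to 4 d.p.).

sqrt(13)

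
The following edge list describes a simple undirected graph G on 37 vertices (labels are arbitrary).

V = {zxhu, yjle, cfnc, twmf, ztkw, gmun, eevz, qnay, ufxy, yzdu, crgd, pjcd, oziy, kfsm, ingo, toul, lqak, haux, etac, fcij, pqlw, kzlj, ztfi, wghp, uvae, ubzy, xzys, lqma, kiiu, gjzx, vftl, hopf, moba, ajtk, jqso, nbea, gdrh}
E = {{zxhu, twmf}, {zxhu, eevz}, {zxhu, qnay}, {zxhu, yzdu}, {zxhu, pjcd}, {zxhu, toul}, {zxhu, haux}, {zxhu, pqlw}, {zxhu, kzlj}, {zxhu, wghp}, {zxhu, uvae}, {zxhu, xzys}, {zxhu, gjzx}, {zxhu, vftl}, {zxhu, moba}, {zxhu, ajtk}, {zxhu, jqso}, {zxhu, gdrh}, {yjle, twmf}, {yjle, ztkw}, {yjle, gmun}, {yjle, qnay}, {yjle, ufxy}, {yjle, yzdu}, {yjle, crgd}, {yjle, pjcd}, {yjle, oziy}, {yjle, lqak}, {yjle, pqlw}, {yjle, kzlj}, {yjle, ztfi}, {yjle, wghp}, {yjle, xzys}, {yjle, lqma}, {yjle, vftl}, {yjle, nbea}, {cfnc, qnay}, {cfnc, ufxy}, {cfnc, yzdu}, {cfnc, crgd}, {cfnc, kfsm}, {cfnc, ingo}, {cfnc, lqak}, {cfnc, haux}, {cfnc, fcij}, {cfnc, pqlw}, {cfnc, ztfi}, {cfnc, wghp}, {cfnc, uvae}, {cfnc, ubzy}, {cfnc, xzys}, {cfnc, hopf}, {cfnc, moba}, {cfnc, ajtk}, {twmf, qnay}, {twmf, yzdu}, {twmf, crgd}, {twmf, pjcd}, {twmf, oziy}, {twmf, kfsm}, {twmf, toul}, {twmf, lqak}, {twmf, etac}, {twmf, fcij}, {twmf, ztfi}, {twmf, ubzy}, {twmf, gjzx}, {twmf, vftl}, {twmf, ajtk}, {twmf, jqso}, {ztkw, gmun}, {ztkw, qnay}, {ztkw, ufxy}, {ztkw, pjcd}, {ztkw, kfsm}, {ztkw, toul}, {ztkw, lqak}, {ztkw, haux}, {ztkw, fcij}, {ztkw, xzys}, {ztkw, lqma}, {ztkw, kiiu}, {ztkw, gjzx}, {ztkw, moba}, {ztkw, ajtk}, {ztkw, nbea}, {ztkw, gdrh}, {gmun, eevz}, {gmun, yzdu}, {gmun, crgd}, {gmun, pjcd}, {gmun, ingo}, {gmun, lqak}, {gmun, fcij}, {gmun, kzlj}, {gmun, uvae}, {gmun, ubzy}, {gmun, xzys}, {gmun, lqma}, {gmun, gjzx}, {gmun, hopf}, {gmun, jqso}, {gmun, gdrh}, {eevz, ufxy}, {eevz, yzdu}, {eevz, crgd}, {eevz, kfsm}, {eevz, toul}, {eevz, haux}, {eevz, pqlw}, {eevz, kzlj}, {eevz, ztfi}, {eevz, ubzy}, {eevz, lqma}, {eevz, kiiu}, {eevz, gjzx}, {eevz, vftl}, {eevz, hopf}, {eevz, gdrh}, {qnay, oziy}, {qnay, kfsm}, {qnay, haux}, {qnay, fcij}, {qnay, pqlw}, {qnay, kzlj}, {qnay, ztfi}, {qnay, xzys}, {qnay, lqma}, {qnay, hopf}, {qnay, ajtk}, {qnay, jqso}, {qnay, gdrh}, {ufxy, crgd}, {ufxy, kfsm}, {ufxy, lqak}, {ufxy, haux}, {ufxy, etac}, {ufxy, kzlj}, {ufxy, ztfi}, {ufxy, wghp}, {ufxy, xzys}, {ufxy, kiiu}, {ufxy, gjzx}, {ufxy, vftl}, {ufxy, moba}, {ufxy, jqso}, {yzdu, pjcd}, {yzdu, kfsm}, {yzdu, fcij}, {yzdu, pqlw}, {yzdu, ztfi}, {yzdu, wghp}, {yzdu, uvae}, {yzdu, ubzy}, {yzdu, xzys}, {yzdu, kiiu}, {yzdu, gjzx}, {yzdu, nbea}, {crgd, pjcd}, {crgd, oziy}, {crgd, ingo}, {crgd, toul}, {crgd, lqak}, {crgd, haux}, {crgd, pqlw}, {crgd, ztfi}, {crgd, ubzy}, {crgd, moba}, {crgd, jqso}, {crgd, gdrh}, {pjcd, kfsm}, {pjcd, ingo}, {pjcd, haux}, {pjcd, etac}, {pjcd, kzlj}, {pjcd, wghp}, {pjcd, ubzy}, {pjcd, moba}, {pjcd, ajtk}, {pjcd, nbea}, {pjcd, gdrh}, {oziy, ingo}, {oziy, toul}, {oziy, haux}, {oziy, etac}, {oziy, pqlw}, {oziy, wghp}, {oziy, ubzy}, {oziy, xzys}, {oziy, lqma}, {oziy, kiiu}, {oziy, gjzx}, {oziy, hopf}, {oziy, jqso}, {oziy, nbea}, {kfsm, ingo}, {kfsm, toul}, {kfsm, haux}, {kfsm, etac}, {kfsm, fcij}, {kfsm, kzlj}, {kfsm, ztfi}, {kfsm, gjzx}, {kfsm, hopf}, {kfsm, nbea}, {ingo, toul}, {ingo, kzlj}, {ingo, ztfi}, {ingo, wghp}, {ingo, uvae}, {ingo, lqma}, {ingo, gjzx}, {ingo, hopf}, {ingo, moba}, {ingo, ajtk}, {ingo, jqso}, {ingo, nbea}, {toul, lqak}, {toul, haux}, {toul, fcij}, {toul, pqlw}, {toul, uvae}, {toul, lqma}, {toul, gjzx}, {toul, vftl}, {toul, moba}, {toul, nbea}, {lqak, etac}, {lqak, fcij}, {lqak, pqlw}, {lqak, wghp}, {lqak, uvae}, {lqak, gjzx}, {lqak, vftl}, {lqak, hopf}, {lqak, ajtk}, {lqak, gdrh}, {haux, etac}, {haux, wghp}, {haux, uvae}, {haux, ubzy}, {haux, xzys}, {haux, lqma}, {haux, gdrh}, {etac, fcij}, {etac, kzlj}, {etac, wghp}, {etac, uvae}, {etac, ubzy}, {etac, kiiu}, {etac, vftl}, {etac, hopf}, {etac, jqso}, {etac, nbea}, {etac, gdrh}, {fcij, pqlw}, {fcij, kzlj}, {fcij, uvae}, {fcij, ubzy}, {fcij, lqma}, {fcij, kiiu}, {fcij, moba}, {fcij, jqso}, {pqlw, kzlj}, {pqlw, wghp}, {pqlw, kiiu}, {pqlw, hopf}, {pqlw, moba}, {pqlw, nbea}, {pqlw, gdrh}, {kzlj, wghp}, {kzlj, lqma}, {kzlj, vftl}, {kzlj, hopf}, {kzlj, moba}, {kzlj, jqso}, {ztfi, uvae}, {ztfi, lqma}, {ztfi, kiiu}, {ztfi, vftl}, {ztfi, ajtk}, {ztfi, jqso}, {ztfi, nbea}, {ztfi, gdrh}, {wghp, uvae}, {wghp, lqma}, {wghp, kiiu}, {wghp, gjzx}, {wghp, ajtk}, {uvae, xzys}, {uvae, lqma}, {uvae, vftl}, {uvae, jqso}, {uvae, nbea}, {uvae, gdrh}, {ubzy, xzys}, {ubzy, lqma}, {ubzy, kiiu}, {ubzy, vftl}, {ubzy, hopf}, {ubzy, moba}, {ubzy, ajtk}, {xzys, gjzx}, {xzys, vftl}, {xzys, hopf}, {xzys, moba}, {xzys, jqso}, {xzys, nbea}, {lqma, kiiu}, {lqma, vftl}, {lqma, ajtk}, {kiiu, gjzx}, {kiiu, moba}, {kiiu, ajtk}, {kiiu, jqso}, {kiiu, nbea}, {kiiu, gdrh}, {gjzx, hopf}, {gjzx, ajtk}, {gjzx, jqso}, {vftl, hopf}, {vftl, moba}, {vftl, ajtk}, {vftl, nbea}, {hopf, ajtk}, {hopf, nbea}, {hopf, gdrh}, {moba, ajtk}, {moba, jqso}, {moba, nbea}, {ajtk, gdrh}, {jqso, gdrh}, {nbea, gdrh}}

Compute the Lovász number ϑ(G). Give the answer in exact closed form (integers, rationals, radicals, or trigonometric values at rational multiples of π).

N(ubzy) = {cfnc, twmf, gmun, eevz, yzdu, crgd, pjcd, oziy, haux, etac, fcij, xzys, lqma, kiiu, vftl, hopf, moba, ajtk}, |N(ubzy)| = 18.
deg(gdrh) = 18; N(gdrh) = {zxhu, ztkw, gmun, eevz, qnay, crgd, pjcd, lqak, haux, etac, pqlw, ztfi, uvae, kiiu, hopf, ajtk, jqso, nbea}.
deg(crgd) = 18; N(crgd) = {yjle, cfnc, twmf, gmun, eevz, ufxy, pjcd, oziy, ingo, toul, lqak, haux, pqlw, ztfi, ubzy, moba, jqso, gdrh}.
deg(moba) = 18; N(moba) = {zxhu, cfnc, ztkw, ufxy, crgd, pjcd, ingo, toul, fcij, pqlw, kzlj, ubzy, xzys, kiiu, vftl, ajtk, jqso, nbea}.
deg(v) = 18 for all v (|V|=37); Paley(37): SR with (k,λ,μ)=(18,8,9).
The 3 distinct eigenvalues: [18.0, 2.5414, -3.5414].
With N=37: ϑ(G) = 37·(-(-sqrt(37)/2 - 1/2))/(18−(-sqrt(37)/2 - 1/2)) = sqrt(37).
≈ 6.082763 (to 6 d.p.).

sqrt(37)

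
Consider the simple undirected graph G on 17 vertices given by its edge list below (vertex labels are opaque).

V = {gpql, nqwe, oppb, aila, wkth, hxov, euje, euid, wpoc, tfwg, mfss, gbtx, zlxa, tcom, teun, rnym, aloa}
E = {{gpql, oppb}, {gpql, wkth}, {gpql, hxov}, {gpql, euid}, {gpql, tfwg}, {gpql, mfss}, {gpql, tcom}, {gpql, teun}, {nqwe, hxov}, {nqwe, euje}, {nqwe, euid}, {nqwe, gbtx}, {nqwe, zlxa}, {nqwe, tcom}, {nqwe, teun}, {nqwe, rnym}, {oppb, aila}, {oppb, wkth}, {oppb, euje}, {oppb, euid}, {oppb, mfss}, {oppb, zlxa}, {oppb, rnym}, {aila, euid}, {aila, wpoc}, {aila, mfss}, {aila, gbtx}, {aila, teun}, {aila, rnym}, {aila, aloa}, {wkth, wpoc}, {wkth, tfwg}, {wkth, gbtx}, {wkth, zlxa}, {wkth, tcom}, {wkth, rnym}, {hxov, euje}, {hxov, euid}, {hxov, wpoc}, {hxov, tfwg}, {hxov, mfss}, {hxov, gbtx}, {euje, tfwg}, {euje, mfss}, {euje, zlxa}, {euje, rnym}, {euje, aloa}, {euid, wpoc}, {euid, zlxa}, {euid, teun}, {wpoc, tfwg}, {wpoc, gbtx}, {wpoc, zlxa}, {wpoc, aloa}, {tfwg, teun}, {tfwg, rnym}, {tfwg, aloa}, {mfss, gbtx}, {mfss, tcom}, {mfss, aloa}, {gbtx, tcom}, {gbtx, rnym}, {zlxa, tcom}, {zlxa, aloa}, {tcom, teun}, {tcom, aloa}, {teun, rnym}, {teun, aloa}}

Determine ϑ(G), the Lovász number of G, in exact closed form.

N(euje) = {nqwe, oppb, hxov, tfwg, mfss, zlxa, rnym, aloa}, |N(euje)| = 8.
N(rnym) = {nqwe, oppb, aila, wkth, euje, tfwg, gbtx, teun}, |N(rnym)| = 8.
deg(tfwg) = 8; N(tfwg) = {gpql, wkth, hxov, euje, wpoc, teun, rnym, aloa}.
Vertex wkth has 8 neighbors: gpql, oppb, wpoc, tfwg, gbtx, zlxa, tcom, rnym.
Regular of degree 8 on 17 vertices: Paley(17): SR with (k,λ,μ)=(8,3,4).
spec(A) ≈ [8.0, 1.56155, -2.56155] (distinct, 5 d.p.).
ϑ = −N·λ_min/(λ_max−λ_min) = −17·(-sqrt(17)/2 - 1/2)/(8−(-sqrt(17)/2 - 1/2)) = sqrt(17).
ϑ(G) ≈ 4.12310563.

sqrt(17)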